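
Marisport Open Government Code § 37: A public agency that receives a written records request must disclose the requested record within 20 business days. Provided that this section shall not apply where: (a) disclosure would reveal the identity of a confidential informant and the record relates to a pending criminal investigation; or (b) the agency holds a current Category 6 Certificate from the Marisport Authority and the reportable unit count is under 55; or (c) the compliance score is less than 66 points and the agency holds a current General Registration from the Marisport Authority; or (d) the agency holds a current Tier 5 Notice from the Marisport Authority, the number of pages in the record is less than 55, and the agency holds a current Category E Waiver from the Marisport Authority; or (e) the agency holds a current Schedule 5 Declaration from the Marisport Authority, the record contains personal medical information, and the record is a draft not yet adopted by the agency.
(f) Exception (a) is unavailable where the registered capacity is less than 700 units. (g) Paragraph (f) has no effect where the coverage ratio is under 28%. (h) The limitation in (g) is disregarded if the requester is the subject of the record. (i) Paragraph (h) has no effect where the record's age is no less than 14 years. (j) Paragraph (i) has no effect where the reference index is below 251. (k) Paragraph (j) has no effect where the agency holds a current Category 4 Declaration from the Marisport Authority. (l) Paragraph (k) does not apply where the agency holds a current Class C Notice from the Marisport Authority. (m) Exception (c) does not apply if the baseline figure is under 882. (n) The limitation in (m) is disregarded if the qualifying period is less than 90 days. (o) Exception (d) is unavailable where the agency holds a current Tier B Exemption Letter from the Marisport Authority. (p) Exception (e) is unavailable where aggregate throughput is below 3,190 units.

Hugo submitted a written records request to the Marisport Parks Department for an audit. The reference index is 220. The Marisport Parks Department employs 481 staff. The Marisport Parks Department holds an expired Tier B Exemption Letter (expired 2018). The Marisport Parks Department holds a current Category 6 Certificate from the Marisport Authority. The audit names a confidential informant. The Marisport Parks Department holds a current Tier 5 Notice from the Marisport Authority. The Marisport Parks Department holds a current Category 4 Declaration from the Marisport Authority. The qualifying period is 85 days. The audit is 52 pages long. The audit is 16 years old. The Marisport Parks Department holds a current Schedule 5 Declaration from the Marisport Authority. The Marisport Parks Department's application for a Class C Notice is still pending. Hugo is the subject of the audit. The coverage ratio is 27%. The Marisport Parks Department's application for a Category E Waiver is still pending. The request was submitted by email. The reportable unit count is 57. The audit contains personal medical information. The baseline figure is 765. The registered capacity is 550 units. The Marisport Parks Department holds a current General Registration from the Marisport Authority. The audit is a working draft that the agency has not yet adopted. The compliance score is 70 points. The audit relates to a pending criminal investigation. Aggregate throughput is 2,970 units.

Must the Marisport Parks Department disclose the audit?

Exception (a)'s conditions are all satisfied: the audit names a confidential informant; the audit relates to a pending investigation. As to paragraphs (f)–(l): (f) is triggered (the registered capacity is 550 units, less than the 700 units limit), but yields to (g): (g) operates — the coverage ratio is 27%, under the 28% limit. (h) would limit (g) — Hugo is the subject of the audit — but (i) sets (h) aside: (i) is engaged — the record's age is 16 years, meeting the 14 years threshold. (j) would limit (i) — the reference index is 220, below the 251 limit — but (k) sets (j) aside: (k) is engaged — a current Category 4 Declaration is held. (l), which would lift (k), is not engaged — no current Class C Notice is held. Exception (a) stands.
Exception (b) does not apply: the reportable unit count is 57, not under 55.
Exception (c) requires that the compliance score is less than 66 points; but the compliance score is 70 points, not less than 66 points, so (c) is unavailable.
Exception (d) does not apply: there is no Category E Waiver in force.
Exception (e) is satisfied on its face — a current Schedule 5 Declaration is held; the audit contains personal medical information; the audit is an unadopted draft. Turning to paragraph (p): (p) operates against (e): aggregate throughput is 2,970 units, below the 3,190 units limit. (e) is therefore removed.

No — exception (a) applies; the Marisport Parks Department is not required to disclose the audit.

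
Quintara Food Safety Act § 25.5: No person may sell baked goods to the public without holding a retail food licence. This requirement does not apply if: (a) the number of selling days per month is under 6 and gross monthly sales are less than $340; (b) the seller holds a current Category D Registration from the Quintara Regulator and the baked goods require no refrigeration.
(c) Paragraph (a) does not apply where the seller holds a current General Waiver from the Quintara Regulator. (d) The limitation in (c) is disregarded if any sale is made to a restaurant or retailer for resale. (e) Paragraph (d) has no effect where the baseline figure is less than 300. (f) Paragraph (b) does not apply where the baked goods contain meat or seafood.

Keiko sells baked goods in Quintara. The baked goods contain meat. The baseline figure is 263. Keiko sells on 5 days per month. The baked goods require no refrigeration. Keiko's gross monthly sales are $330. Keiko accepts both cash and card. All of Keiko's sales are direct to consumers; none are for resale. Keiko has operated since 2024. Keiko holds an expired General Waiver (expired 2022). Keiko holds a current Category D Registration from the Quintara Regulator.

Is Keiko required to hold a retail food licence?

Exception (a): the number of selling days per month is 5, under the 6 limit; gross monthly sales are $330, less than the $340 limit — every condition holds. Under paragraphs (c)–(e): (c) is inapplicable — there is no General Waiver in force. Exception (a) stands.
All of (b)'s requirements are met (a current Category D Registration is held; the baked goods are shelf-stable). But: (f) is engaged — the baked goods contain meat. So (b) is unavailable.

No — exception (a) applies; Keiko is not required to hold a retail food licence.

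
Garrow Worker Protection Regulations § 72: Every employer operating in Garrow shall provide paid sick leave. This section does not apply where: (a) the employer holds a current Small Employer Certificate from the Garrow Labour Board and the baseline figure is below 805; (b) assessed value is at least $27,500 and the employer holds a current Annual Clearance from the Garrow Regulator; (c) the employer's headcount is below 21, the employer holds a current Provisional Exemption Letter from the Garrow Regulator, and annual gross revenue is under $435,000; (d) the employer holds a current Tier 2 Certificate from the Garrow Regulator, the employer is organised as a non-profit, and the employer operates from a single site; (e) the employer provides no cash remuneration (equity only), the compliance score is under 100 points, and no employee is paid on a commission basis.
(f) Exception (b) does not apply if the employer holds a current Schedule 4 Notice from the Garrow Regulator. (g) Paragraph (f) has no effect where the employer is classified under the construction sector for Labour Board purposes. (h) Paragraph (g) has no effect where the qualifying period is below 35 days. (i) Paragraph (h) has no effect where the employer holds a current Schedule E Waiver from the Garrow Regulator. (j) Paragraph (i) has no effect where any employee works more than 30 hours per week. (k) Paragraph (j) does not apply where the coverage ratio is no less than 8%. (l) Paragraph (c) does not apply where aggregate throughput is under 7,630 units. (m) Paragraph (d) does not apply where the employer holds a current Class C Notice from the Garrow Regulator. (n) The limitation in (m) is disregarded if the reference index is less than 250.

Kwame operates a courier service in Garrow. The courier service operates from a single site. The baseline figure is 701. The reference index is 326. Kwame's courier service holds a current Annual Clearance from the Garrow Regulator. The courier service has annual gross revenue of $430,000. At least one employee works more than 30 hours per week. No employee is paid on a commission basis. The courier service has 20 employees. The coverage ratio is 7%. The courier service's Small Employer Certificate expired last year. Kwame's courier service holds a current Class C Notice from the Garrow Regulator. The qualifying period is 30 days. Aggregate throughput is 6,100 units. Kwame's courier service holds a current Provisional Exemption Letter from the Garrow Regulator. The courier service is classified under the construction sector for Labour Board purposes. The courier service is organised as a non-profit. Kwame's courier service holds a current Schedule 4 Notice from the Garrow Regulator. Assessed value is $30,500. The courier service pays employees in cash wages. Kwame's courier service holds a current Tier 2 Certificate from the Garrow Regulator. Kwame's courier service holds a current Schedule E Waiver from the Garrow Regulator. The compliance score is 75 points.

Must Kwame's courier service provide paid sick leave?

Yes — Kwame's courier service must provide paid sick leave.

Exception (a) does not apply: the Small Employer Certificate has expired.
Exception (b): assessed value is $30,500, meeting the $27,500 threshold; a current Annual Clearance is held — every condition holds. But: (f) operates — a current Schedule 4 Notice is held. (g) would limit (f) — the courier service is classified under the construction sector — but (h) sets (g) aside: (h) operates — the qualifying period is 30 days, below the 35 days limit. (i) would limit (h) — a current Schedule E Waiver is held — but (j) sets (i) aside: (j) operates against (i): at least one employee exceeds 30 hours/week. (k), which would lift (j), is not engaged — the coverage ratio is 7%, short of 8%. Exception (b) does not apply.
Exception (c)'s conditions are all satisfied: the employer's headcount is 20, below the 21 limit; a current Provisional Exemption Letter is held; annual gross revenue is $430,000, under the $435,000 limit. But applying paragraph (l): (l) is triggered — aggregate throughput is 6,100 units, under the 7,630 units limit. Exception (c) does not apply.
Exception (d) is satisfied on its face — a current Tier 2 Certificate is held; the employer is a non-profit; the employer operates from a single site. But applying paragraphs (m)–(n): (m) applies — a current Class C Notice is held. (n), which would lift (m), is inapplicable — the reference index is 326, not less than 250. Exception (d) does not apply.
Exception (e) does not apply: employees are paid cash wages.
No exception applies. The general rule governs.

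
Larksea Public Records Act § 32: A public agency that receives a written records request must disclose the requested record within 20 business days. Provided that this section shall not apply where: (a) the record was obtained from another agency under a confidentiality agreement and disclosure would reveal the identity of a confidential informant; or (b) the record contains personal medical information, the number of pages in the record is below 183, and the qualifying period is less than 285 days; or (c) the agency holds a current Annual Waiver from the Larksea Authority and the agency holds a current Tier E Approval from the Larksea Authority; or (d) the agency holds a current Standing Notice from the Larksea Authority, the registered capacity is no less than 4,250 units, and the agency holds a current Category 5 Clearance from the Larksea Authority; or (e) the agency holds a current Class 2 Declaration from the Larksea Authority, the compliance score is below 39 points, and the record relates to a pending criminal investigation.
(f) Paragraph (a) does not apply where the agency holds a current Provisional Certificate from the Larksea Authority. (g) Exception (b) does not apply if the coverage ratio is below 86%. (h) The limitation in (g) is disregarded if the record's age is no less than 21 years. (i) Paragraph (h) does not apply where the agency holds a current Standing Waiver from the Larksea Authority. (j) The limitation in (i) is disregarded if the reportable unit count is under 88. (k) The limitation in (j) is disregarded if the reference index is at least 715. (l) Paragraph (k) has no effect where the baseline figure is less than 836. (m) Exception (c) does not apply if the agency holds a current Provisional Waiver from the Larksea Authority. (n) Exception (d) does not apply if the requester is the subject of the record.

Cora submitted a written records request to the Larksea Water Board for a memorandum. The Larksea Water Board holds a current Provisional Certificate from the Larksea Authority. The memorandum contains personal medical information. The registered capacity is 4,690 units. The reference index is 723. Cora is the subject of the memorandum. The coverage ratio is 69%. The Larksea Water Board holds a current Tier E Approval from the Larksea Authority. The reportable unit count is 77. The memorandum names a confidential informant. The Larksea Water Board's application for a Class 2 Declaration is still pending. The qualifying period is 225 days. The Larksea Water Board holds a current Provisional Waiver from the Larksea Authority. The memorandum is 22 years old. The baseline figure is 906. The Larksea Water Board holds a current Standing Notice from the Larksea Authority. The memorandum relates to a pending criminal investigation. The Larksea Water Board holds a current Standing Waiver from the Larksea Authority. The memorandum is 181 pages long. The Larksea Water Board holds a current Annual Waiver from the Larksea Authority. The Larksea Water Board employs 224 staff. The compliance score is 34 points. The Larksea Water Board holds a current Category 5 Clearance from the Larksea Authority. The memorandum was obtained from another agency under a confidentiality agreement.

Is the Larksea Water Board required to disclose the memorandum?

Yes — the Larksea Water Board must disclose the memorandum.

Exception (a)'s conditions are all satisfied: the memorandum was obtained under a confidentiality agreement; the memorandum names a confidential informant. However, paragraph (f) must be considered: (f) operates against (a): a current Provisional Certificate is held. (a) is therefore removed.
All of (b)'s requirements are met (the memorandum contains personal medical information; the number of pages in the record is 181, below the 183 limit; the qualifying period is 225 days, less than the 285 days limit). But: (g) operates — the coverage ratio is 69%, below the 86% limit. (h) would limit (g) — the record's age is 22 years, meeting the 21 years threshold — but (i) sets (h) aside: (i) applies — a current Standing Waiver is held. (j) would limit (i) — the reportable unit count is 77, under the 88 limit — but (k) sets (j) aside: (k) is engaged — the reference index is 723, meeting the 715 threshold. (l) does not operate here (the baseline figure is 906, not less than 836), so (k) stands. So (b) is unavailable.
All of (c)'s requirements are met (a current Annual Waiver is held; a current Tier E Approval is held). But: (m) operates against (c): a current Provisional Waiver is held. So (c) is unavailable.
Exception (d): a current Standing Notice is held; the registered capacity is 4,690 units, meeting the 4,250 units threshold; a current Category 5 Clearance is held — every condition holds. But: (n) is engaged — Cora is the subject of the memorandum. (d) is therefore removed.
Exception (e) requires that the agency holds a current Class 2 Declaration from the Larksea Authority; but no current Class 2 Declaration is held, so (e) is unavailable.
No exception displaces § 32.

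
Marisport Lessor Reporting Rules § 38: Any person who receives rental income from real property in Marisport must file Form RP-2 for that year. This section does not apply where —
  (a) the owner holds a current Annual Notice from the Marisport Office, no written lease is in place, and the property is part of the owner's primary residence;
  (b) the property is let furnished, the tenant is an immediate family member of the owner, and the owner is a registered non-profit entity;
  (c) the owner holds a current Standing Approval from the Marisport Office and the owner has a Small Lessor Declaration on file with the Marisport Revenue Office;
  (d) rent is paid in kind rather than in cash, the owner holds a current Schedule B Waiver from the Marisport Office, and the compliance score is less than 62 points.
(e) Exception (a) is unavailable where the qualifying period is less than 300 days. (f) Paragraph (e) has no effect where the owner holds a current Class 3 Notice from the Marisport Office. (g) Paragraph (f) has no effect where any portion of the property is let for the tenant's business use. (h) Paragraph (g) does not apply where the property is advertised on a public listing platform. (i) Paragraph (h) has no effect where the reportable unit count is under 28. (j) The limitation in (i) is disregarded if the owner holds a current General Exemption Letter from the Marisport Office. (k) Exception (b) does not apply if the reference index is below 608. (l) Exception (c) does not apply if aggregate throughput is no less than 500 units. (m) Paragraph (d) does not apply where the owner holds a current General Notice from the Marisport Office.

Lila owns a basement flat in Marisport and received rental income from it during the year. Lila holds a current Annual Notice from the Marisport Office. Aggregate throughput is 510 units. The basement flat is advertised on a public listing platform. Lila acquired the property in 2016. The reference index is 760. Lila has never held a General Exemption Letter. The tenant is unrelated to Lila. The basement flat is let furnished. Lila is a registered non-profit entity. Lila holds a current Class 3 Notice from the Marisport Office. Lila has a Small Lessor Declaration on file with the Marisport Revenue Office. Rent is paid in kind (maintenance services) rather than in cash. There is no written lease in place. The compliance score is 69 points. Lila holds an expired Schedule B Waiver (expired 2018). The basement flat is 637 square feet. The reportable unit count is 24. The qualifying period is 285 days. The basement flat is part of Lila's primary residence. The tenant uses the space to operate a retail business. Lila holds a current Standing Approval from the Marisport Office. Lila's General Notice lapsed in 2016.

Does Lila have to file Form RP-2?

Yes — Lila must file Form RP-2.

Exception (a) is satisfied on its face — a current Annual Notice is held; there is no written lease; the basement flat is part of the primary residence. But: (e) operates against (a): the qualifying period is 285 days, less than the 300 days limit. (f) is triggered (a current Class 3 Notice is held), but is overridden by (g): (g) operates against (f): the space is let for business use. (h) would limit (g) — the property is publicly advertised — but (i) sets (h) aside: (i) operates against (h): the reportable unit count is 24, under the 28 limit. (j) is not engaged (there is no General Exemption Letter in force), so (i) stands. (a) is therefore removed.
Exception (b) fails — the tenant is unrelated to the owner.
Exception (c): a current Standing Approval is held; a Small Lessor Declaration is on file — every condition holds. However, paragraph (l) must be considered: (l) is engaged — aggregate throughput is 510 units, meeting the 500 units threshold. (c) is therefore removed.
Exception (d) fails — the Schedule B Waiver is not current.
Every exception is unavailable, so the rule governs.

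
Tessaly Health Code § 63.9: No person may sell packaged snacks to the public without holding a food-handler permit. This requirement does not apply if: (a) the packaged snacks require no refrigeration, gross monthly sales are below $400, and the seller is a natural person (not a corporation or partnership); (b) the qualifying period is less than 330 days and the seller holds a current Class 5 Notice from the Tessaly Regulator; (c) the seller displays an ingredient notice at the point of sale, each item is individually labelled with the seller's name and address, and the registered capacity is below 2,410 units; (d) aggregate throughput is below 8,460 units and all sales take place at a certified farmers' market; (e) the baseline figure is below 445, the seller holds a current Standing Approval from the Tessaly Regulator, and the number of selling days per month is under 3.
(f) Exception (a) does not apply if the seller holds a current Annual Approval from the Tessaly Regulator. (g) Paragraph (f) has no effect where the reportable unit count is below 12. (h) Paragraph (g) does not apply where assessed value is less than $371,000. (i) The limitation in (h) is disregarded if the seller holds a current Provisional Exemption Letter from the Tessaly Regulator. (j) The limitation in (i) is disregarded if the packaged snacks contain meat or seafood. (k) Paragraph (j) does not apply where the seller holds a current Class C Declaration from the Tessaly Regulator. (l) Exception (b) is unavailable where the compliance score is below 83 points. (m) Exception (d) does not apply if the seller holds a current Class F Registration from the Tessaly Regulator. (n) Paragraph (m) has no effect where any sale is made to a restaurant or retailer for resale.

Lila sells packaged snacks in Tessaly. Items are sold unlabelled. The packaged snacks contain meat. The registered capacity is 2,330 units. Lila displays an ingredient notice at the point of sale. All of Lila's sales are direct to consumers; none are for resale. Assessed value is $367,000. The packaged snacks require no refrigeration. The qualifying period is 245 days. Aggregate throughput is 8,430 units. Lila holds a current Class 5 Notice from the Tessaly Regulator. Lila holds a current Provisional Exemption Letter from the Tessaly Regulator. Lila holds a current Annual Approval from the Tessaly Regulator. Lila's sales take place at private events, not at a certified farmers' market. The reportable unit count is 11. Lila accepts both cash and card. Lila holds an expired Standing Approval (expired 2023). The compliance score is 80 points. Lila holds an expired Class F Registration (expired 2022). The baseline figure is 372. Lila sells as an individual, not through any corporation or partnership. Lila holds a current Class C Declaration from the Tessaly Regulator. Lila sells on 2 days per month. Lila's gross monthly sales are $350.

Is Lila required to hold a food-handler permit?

No — exception (a) applies; Lila is not required to hold a food-handler permit.

Exception (a): the packaged snacks are shelf-stable; gross monthly sales are $350, below the $400 limit; the seller is a natural person — every condition holds. Considering the limiting provisions: (f) would limit (a) — a current Annual Approval is held — but (g) sets (f) aside: (g) operates — the reportable unit count is 11, below the 12 limit. (h) is engaged (assessed value is $367,000, less than the $371,000 limit), but yields to (i): (i) operates — a current Provisional Exemption Letter is held. (j) would limit (i) — the packaged snacks contain meat — but (k) sets (j) aside: (k) is engaged — a current Class C Declaration is held. So (a) applies.
Exception (b) is satisfied on its face — the qualifying period is 245 days, less than the 330 days limit; a current Class 5 Notice is held. But applying paragraph (l): (l) is engaged — the compliance score is 80 points, below the 83 points limit. (b) is therefore removed.
Exception (c) does not apply: items are sold unlabelled.
Exception (d) requires that all sales take place at a certified farmers' market; but sales are at private events, not a certified farmers' market, so (d) is unavailable.
Exception (e) does not apply: the Standing Approval is not current.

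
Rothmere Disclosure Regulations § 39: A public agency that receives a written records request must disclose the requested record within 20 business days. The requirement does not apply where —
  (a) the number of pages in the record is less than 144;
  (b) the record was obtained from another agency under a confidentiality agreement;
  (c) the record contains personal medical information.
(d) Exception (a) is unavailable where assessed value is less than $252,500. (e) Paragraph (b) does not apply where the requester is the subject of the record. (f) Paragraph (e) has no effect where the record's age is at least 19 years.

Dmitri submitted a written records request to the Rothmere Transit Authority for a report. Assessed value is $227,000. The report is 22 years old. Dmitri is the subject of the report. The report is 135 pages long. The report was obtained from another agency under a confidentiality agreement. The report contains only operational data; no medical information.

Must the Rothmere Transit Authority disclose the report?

No — exception (b) applies; the Rothmere Transit Authority is not required to disclose the report.

Exception (a): the number of pages in the record is 135, less than the 144 limit — every condition holds. But applying paragraph (d): (d) operates — assessed value is $227,000, less than the $252,500 limit. So (a) is unavailable.
All of (b)'s requirements are met (the report was obtained under a confidentiality agreement). As to paragraphs (e)–(f): (e) would limit (b) — Dmitri is the subject of the report — but (f) sets (e) aside: (f) operates against (e): the record's age is 22 years, meeting the 19 years threshold. So (b) applies.
Exception (c) requires that the record contains personal medical information; but the report contains only operational data, so (c) is unavailable.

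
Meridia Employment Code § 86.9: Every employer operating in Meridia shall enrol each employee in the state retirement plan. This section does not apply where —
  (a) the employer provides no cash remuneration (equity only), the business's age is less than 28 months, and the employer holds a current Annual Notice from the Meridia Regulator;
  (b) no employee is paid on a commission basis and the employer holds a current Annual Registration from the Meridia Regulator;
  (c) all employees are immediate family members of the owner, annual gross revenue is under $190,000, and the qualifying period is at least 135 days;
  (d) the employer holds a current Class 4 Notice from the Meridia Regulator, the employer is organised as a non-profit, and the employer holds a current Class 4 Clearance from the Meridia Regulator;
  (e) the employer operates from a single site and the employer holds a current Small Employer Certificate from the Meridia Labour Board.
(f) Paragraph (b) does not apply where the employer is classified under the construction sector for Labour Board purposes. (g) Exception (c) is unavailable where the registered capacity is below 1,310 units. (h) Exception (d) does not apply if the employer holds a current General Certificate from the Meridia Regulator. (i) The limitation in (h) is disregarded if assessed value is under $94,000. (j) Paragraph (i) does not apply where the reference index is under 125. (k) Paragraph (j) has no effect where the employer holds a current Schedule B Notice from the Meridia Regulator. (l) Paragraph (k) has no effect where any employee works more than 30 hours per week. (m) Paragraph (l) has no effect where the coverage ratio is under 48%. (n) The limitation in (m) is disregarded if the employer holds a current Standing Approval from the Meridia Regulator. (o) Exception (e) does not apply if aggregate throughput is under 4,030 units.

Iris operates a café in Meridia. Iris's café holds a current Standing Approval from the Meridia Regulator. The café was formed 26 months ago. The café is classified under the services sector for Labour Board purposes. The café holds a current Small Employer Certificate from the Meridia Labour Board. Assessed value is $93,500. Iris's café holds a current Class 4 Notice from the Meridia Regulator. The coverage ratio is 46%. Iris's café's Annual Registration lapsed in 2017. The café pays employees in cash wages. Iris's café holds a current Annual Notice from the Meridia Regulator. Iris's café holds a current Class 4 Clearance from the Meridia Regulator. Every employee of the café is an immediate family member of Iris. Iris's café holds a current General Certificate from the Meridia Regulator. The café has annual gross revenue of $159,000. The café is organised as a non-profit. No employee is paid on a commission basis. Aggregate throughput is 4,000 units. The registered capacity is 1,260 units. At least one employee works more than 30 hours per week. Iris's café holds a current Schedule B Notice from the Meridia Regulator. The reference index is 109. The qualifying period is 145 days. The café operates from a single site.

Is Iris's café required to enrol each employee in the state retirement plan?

Exception (a) requires that the employer provides no cash remuneration (equity only); but employees are paid cash wages, so (a) is unavailable.
Exception (b) does not apply: the Annual Registration is not current.
Exception (c) is satisfied on its face — every employee is an immediate family member; annual gross revenue is $159,000, under the $190,000 limit; the qualifying period is 145 days, meeting the 135 days threshold. However, paragraph (g) must be considered: (g) operates against (c): the registered capacity is 1,260 units, below the 1,310 units limit. So (c) is unavailable.
Exception (d): a current Class 4 Notice is held; the employer is a non-profit; a current Class 4 Clearance is held — every condition holds. Turning to paragraphs (h)–(n): (h) is engaged — a current General Certificate is held. (i) would limit (h) — assessed value is $93,500, under the $94,000 limit — but (j) sets (i) aside: (j) operates against (i): the reference index is 109, under the 125 limit. (k) would limit (j) — a current Schedule B Notice is held — but (l) sets (k) aside: (l) operates against (k): at least one employee exceeds 30 hours/week. (m) would limit (l) — the coverage ratio is 46%, under the 48% limit — but (n) sets (m) aside: (n) operates against (m): a current Standing Approval is held. So (d) is unavailable.
Exception (e): the employer operates from a single site; a current Small Employer Certificate is held — every condition holds. But applying paragraph (o): (o) applies — aggregate throughput is 4,000 units, under the 4,030 units limit. (e) is therefore removed.
None of the exceptions is available; § 86.9 applies in full.

Yes — Iris's café must enrol each employee in the state retirement plan.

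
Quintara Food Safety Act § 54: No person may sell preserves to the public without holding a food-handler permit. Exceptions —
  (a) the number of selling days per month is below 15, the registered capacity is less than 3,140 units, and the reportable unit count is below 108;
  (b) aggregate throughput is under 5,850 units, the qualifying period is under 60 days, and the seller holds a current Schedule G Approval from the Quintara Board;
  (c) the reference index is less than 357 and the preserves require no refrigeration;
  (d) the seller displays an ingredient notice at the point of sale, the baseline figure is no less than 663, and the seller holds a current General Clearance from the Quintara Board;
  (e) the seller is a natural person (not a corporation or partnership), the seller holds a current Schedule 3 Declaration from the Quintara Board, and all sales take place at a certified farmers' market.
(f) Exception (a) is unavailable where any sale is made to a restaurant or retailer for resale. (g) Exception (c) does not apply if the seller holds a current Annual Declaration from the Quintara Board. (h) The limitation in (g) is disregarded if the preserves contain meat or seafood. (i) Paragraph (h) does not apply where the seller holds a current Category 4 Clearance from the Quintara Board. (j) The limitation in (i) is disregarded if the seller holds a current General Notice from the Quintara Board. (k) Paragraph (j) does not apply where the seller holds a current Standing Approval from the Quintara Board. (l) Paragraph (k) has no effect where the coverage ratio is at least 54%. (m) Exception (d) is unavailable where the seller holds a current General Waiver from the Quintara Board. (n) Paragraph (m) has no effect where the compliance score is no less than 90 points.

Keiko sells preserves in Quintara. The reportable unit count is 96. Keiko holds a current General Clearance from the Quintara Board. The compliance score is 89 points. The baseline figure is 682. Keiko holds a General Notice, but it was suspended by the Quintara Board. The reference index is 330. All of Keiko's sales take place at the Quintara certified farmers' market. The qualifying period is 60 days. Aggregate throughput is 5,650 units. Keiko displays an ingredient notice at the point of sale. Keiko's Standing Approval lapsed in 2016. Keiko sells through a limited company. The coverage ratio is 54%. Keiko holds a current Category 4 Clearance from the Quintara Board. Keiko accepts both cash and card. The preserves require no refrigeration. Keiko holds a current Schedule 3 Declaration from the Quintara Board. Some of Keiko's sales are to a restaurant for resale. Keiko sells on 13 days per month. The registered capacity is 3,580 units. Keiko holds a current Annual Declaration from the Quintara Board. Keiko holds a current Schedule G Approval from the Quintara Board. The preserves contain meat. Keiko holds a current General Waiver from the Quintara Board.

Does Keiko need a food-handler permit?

Exception (a) requires that the registered capacity is less than 3,140 units; but the registered capacity is 3,580 units, not less than 3,140 units, so (a) is unavailable.
Exception (b) does not apply: the qualifying period is 60 days, not under 60 days.
All of (c)'s requirements are met (the reference index is 330, less than the 357 limit; the preserves are shelf-stable). However, paragraphs (g)–(l) must be considered: (g) applies — a current Annual Declaration is held. (h) would limit (g) — the preserves contain meat — but (i) sets (h) aside: (i) is triggered — a current Category 4 Clearance is held. (j), which would lift (i), is not triggered — no current General Notice is held. (c) is therefore removed.
All of (d)'s requirements are met (an ingredient notice is displayed; the baseline figure is 682, meeting the 663 threshold; a current General Clearance is held). Turning to paragraphs (m)–(n): (m) operates against (d): a current General Waiver is held. (n), which would lift (m), does not operate here — the compliance score is 89 points, short of 90 points. Exception (d) does not apply.
Exception (e) fails — the seller operates through a limited company.
No exception applies. The general rule governs.

Yes — Keiko must hold a food-handler permit.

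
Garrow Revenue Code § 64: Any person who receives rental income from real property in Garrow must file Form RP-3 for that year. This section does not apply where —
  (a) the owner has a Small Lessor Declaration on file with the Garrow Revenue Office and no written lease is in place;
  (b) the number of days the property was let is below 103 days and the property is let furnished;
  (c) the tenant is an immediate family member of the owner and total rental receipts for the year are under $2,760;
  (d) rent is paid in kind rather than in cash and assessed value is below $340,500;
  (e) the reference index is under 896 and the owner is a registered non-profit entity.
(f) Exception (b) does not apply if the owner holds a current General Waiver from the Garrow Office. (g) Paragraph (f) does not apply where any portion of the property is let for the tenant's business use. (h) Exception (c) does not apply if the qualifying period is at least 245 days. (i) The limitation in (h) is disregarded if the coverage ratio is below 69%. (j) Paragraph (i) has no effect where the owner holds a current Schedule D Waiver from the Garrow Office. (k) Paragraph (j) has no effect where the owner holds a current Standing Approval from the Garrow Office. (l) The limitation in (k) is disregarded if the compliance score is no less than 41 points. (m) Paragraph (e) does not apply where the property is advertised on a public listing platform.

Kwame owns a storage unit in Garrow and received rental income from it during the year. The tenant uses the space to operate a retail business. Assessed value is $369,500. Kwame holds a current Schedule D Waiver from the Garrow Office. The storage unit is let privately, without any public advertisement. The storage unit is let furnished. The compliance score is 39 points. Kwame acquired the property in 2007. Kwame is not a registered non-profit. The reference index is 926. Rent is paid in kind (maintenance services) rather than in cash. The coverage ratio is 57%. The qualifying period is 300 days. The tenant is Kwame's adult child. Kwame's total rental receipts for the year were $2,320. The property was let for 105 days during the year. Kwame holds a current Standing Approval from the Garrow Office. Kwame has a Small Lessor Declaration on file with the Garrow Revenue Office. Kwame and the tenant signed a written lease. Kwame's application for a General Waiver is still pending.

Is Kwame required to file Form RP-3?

No — exception (c) applies; Kwame is not required to file Form RP-3.

Exception (a) requires that no written lease is in place; but a written lease is in place, so (a) is unavailable.
Exception (b) requires that the number of days the property was let is below 103 days; but the number of days the property was let is 105 days, not below 103 days, so (b) is unavailable.
Exception (c)'s conditions are all satisfied: the tenant is an immediate family member; total rental receipts for the year are $2,320, under the $2,760 limit. Considering the limiting provisions: (h) operates (the qualifying period is 300 days, meeting the 245 days threshold), but is overridden by (i): (i) operates — the coverage ratio is 57%, below the 69% limit. (j) would limit (i) — a current Schedule D Waiver is held — but (k) sets (j) aside: (k) operates against (j): a current Standing Approval is held. (l) does not operate here (the compliance score is 39 points, short of 41 points), so (k) stands. Exception (c) stands.
Exception (d) fails — assessed value is $369,500, not below $340,500.
Exception (e) does not apply: the reference index is 926, not under 896.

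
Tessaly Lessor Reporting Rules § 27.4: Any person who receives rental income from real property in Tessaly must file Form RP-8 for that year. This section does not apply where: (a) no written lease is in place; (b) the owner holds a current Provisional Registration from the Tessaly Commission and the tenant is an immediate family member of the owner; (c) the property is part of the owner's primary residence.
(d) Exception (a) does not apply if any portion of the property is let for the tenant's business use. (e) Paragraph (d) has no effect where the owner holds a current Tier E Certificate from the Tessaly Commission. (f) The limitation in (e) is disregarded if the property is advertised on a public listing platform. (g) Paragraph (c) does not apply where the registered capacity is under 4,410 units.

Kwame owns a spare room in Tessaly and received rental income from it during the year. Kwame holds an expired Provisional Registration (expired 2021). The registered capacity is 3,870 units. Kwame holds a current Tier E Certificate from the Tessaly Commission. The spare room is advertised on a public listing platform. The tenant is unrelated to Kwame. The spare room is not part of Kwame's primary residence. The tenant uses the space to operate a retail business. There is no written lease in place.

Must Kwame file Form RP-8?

Yes — Kwame must file Form RP-8.

All of (a)'s requirements are met (there is no written lease). Turning to paragraphs (d)–(f): (d) operates — the space is let for business use. (e) would limit (d) — a current Tier E Certificate is held — but (f) sets (e) aside: (f) is engaged — the property is publicly advertised. (a) is therefore removed.
Exception (b) fails — no current Provisional Registration is held.
Exception (c) does not apply: the spare room is not part of the primary residence.
No exception applies. The general rule governs.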